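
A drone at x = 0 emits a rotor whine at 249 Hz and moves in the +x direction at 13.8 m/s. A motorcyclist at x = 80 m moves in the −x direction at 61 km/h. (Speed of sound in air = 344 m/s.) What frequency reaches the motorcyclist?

61 km/h = 16.94 m/s.
The observer lies on the +x side, so the source is heading toward the observer and the observer is heading toward the source.
With source approaching and observer approaching, f' = f · (v + v_o)/(v − v_s).
f' = 249 × (344 + 16.94)/(344 − 13.8) = 249 × 360.94/330.2 ≈ 272 Hz.

272 Hz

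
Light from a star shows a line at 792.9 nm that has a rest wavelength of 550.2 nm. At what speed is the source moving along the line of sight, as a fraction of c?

λ'/λ₀ = 1.4411 > 1 (redshift), so the source is receding.
λ'/λ₀ = √((1 + β)/(1 − β)) for a receding source ⇒ β = (r² − 1)/(r² + 1) with r = λ'/λ₀.
β = (2.0768 − 1)/(2.0768 + 1) ≈ 0.350.

0.350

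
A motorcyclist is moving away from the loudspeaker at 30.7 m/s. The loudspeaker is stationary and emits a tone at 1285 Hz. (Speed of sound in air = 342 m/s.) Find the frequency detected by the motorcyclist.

Moving observer, stationary source: f' = f · (v − v_o)/v.
f' = 1285 × (342 − 30.7)/342 = 1285 × 311.3/342 ≈ 1170 Hz.

1170 Hz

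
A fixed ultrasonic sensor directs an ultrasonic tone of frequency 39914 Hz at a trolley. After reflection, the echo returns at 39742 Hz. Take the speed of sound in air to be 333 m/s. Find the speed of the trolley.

Double Doppler shift off a moving reflector: f₂ = f₀ · (v + u)/(v − u) (u > 0 toward emitter).
Rearranging, u = v · (f₂ − f₀)/(f₂ + f₀) = 333 × -172/79656 ≈ -0.72 m/s.
So the trolley is moving at 0.72 m/s away from the emitter.

0.72 m/s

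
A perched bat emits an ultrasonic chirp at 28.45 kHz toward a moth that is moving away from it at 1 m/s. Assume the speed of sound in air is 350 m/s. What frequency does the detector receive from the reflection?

At the moth (a moving observer), f₁ = f₀ · (v − u)/v = 28.45 × 349/350 ≈ 28.4 kHz.
On reflection it acts as a source moving away from the stationary detector: f₂ = f₁ · v/(v + u) = 28.4 × 350/351 ≈ 28.3 kHz.
Equivalently f₂ = f₀ · (v − u)/(v + u).

28.3 kHz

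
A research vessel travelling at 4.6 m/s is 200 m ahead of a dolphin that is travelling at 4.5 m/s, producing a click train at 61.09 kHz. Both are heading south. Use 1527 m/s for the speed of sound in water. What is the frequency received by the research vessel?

61.1 kHz

The research vessel is ahead, so the dolphin is moving toward it while the research vessel is moving away from the dolphin.
General Doppler shift: f' = f · (v − v_o)/(v − v_s).
f' = 61.09 × (1527 − 4.6)/(1527 − 4.5) = 61.09 × 1522.4/1522.5 ≈ 61.1 kHz.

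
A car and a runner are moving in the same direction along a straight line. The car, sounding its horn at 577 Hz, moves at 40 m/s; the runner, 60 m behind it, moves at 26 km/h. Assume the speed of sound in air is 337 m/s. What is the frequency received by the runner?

527 Hz

26 km/h = 7.222 m/s.
The runner is behind, so the car is moving away from it while the runner is moving toward the car.
Both move, so f' = f · (v + v_o)/(v + v_s).
f' = 577 × (337 + 7.222)/(337 + 40) = 577 × 344.22/377 ≈ 527 Hz.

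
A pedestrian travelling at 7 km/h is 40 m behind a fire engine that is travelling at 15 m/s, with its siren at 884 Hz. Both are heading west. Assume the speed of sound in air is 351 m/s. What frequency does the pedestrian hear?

7 km/h = 1.944 m/s.
The pedestrian is behind, so the fire engine is moving away from it while the pedestrian is moving toward the fire engine.
With source receding and observer approaching, f' = f · (v + v_o)/(v + v_s).
f' = 884 × (351 + 1.944)/(351 + 15) = 884 × 352.94/366 ≈ 852 Hz.

852 Hz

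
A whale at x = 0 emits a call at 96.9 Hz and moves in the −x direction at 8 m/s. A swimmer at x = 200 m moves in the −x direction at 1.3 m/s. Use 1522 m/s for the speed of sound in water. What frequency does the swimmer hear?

96 Hz

The observer lies on the +x side, so the source is heading away from the observer and the observer is heading toward the source.
General Doppler shift: f' = f · (v + v_o)/(v + v_s).
f' = 96.9 × (1522 + 1.3)/(1522 + 8) = 96.9 × 1523.3/1530 ≈ 96 Hz.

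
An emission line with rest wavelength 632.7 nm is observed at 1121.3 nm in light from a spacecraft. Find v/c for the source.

λ'/λ₀ = 1.7722 > 1 (redshift), so the source is receding.
λ'/λ₀ = √((1 + β)/(1 − β)) for a receding source ⇒ β = (r² − 1)/(r² + 1) with r = λ'/λ₀.
β = (3.1409 − 1)/(3.1409 + 1) ≈ 0.517.

0.517c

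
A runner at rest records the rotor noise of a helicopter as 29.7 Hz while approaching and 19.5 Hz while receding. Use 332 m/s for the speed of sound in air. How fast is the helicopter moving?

f₁/f₂ = (v + v_s)/(v − v_s), so v_s = v · (f₁ − f₂)/(f₁ + f₂).
v_s = 332 × (29.7 − 19.5)/(29.7 + 19.5) = 332 × 10.2/49.2 ≈ 69 m/s.

69 m/s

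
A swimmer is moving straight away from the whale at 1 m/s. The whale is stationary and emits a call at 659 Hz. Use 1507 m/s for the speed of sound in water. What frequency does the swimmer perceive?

Only the observer moves, away from the source, so f' = f · (v − v_o)/v.
f' = 659 × (1507 − 1)/1507 = 659 × 1506/1507 ≈ 659 Hz.

659 Hz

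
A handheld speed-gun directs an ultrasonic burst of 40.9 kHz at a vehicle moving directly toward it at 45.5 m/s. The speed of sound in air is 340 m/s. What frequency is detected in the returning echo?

The vehicle first receives the wave as a moving observer: f₁ = f₀ · (v + u)/v = 40.9 × (340 + 45.5)/340 ≈ 46.4 kHz.
On reflection it acts as a source moving toward the stationary detector: f₂ = f₁ · v/(v − u) = 46.4 × 340/294.5 ≈ 53.5 kHz.
Equivalently f₂ = f₀ · (v + u)/(v − u).

53.5 kHz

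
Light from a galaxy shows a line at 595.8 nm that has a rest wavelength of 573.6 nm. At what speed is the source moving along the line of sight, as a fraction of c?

λ'/λ₀ = 1.0387 > 1 (redshift), so the source is receding.
λ'/λ₀ = √((1 + β)/(1 − β)) for a receding source ⇒ β = (r² − 1)/(r² + 1) with r = λ'/λ₀.
β = (1.0789 − 1)/(1.0789 + 1) ≈ 0.038.

0.038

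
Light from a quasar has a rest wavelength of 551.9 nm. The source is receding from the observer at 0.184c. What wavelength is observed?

Relativistic Doppler for wavelength: λ' = λ₀ · √((1 + β)/(1 − β)).
λ' = 551.9 × √(1.1840/0.8160) = 551.9 × 1.20457 ≈ 664.8 nm.

664.8 nm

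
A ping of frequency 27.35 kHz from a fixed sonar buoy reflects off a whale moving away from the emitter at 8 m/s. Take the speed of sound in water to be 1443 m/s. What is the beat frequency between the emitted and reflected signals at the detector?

At the whale (a moving observer), f₁ = f₀ · (v − u)/v = 27.35 × 1435/1443 ≈ 27.198 kHz.
On reflection it acts as a source moving away from the stationary detector: f₂ = f₁ · v/(v + u) = 27.198 × 1443/1451 ≈ 27.048 kHz.
Beat frequency (with f₀ = 27350 Hz): |f₂ − f₀| = 2u·f₀/(v + u) = 2 × 8 × 27350/1451 ≈ 302 Hz.

302 Hz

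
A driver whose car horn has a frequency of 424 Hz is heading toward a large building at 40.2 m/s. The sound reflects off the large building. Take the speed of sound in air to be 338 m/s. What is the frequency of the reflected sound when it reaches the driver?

538 Hz

The large building receives the sound from a moving source: f₁ = f₀ · v/(v − v_e) = 424 × 338/297.8 ≈ 481 Hz.
On the return leg the driver is a moving observer: f₂ = f₁ · (v + v_e)/v = 481 × 378.2/338 ≈ 538 Hz.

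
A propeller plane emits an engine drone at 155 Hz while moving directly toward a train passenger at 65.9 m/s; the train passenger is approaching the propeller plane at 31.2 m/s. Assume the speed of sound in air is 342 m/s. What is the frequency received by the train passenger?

210 Hz

Both move, so f' = f · (v + v_o)/(v − v_s).
f' = 155 × (342 + 31.2)/(342 − 65.9) = 155 × 373.2/276.1 ≈ 210 Hz.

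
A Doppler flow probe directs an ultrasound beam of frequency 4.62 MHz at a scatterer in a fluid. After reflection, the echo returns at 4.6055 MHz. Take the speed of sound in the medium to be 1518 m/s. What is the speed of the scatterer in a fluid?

2.39 m/s

Double Doppler shift off a moving reflector: f₂ = f₀ · (v + u)/(v − u) (u > 0 toward emitter).
Rearranging, u = v · (f₂ − f₀)/(f₂ + f₀) = 1518 × -0.0145/9.2255 ≈ -2.39 m/s.
So the scatterer in a fluid is moving at 2.39 m/s away from the emitter.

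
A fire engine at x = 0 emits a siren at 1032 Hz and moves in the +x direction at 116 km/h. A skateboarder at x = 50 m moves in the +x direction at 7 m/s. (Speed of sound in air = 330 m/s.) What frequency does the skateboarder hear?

116 km/h = 32.22 m/s.
The observer lies on the +x side, so the source is heading toward the observer and the observer is heading away from the source.
General Doppler shift: f' = f · (v − v_o)/(v − v_s).
f' = 1032 × (330 − 7)/(330 − 32.22) = 1032 × 323/297.78 ≈ 1119 Hz.

1119 Hz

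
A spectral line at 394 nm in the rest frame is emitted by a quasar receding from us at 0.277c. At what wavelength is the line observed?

Relativistic Doppler for wavelength: λ' = λ₀ · √((1 + β)/(1 − β)).
λ' = 394 × √(1.2770/0.7230) = 394 × 1.32900 ≈ 523.6 nm.

523.6 nm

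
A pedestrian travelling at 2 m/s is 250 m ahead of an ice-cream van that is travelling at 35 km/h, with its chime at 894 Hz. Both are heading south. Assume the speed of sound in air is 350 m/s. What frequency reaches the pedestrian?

914 Hz

35 km/h = 9.722 m/s.
The pedestrian is ahead, so the ice-cream van is moving toward it while the pedestrian is moving away from the ice-cream van.
General Doppler shift: f' = f · (v − v_o)/(v − v_s).
f' = 894 × (350 − 2)/(350 − 9.722) = 894 × 348/340.28 ≈ 914 Hz.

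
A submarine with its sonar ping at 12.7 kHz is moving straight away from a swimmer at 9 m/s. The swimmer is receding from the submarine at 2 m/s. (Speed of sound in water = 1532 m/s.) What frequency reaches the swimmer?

Both move, so f' = f · (v − v_o)/(v + v_s).
f' = 12.7 × (1532 − 2)/(1532 + 9) = 12.7 × 1530/1541 ≈ 12.61 kHz.

12.61 kHz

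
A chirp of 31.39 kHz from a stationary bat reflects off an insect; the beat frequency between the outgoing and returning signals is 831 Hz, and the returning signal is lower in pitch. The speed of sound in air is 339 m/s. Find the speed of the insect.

Double Doppler shift off a moving reflector: f₂ = f₀ · (v + u)/(v − u) (u > 0 toward emitter).
Returning signal is lower, so f₂ = f₀ − Δf = 31390 − 831 = 30559 Hz.
Rearranging, u = v · (f₂ − f₀)/(f₂ + f₀) = 339 × -831/61949 ≈ -4.5 m/s.
So the insect is moving at 4.5 m/s away from the emitter.

4.5 m/s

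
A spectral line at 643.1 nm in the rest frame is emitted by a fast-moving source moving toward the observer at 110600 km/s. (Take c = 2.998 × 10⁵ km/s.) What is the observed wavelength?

436.7 nm

β = v/c = 110600/299800 = 0.3689.
Relativistic Doppler for wavelength: λ' = λ₀ · √((1 − β)/(1 + β)).
λ' = 643.1 × √(0.6311/1.3689) = 643.1 × 0.67898 ≈ 436.7 nm.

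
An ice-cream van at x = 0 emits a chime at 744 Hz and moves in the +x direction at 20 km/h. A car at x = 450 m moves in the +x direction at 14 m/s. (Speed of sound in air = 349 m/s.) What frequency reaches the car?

20 km/h = 5.556 m/s.
The observer lies on the +x side, so the source is heading toward the observer and the observer is heading away from the source.
General Doppler shift: f' = f · (v − v_o)/(v − v_s).
f' = 744 × (349 − 14)/(349 − 5.556) = 744 × 335/343.44 ≈ 726 Hz.

726 Hz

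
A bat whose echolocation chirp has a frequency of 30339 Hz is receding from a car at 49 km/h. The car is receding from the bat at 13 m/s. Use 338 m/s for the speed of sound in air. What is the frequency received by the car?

49 km/h = 13.61 m/s.
General Doppler shift: f' = f · (v − v_o)/(v + v_s).
f' = 30339 × (338 − 13)/(338 + 13.61) = 30339 × 325/351.61 ≈ 28043 Hz.

28043 Hz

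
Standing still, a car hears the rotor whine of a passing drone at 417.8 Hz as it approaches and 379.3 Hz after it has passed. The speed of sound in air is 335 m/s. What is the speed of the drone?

16.2 m/s

f₁/f₂ = (v + v_s)/(v − v_s), so v_s = v · (f₁ − f₂)/(f₁ + f₂).
v_s = 335 × (417.8 − 379.3)/(417.8 + 379.3) = 335 × 38.5/797.1 ≈ 16.2 m/s.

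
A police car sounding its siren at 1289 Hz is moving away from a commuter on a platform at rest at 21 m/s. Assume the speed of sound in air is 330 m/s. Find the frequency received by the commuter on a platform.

1212 Hz

Moving source, stationary observer: f' = f · v/(v + v_s) since the source is receding.
f' = 1289 × 330/(330 + 21) = 1289 × 330/351 ≈ 1212 Hz.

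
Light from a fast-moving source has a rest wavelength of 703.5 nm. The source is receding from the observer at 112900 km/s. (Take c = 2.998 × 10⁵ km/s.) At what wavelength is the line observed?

1045.4 nm

β = v/c = 112900/299800 = 0.3766.
Relativistic Doppler for wavelength: λ' = λ₀ · √((1 + β)/(1 − β)).
λ' = 703.5 × √(1.3766/0.6234) = 703.5 × 1.48598 ≈ 1045.4 nm.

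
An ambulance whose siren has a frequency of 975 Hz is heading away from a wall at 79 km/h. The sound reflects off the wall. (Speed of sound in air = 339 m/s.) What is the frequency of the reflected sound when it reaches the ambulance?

79 km/h = 21.94 m/s.
The wall receives the sound from a moving source: f₁ = f₀ · v/(v + v_e) = 975 × 339/360.94 ≈ 916 Hz.
On the return leg the ambulance is a moving observer: f₂ = f₁ · (v − v_e)/v = 916 × 317.06/339 ≈ 856 Hz.
Equivalently f₂ = f₀ · (v − v_e)/(v + v_e).

856 Hz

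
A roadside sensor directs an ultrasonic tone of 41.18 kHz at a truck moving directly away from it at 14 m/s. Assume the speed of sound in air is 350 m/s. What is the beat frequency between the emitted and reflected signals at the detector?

At the truck (a moving observer), f₁ = f₀ · (v − u)/v = 41.18 × 336/350 ≈ 39.53 kHz.
The reflection then acts as a moving source: f₂ = f₁ · v/(v + u) ≈ 38.01 kHz.
Equivalently f₂ = f₀ · (v − u)/(v + u).
Beat frequency (with f₀ = 41180 Hz): |f₂ − f₀| = 2u·f₀/(v + u) = 2 × 14 × 41180/364 ≈ 3168 Hz.

3168 Hz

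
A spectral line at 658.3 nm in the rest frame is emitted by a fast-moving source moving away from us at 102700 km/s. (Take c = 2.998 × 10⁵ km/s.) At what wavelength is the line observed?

940.7 nm

β = v/c = 102700/299800 = 0.3426.
Relativistic Doppler for wavelength: λ' = λ₀ · √((1 + β)/(1 − β)).
λ' = 658.3 × √(1.3426/0.6574) = 658.3 × 1.42902 ≈ 940.7 nm.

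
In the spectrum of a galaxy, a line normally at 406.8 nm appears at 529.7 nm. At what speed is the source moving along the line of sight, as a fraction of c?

λ'/λ₀ = 1.3021 > 1 (redshift), so the source is receding.
λ'/λ₀ = √((1 + β)/(1 − β)) for a receding source ⇒ β = (r² − 1)/(r² + 1) with r = λ'/λ₀.
β = (1.6955 − 1)/(1.6955 + 1) ≈ 0.258.

0.258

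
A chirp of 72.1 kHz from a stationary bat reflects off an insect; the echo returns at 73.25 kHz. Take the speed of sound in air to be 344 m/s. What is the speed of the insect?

Double Doppler shift off a moving reflector: f₂ = f₀ · (v + u)/(v − u) (u > 0 toward emitter).
Rearranging, u = v · (f₂ − f₀)/(f₂ + f₀) = 344 × 1.15/145.35 ≈ 2.72 m/s.
So the insect is moving at 2.72 m/s toward the emitter.

2.72 m/s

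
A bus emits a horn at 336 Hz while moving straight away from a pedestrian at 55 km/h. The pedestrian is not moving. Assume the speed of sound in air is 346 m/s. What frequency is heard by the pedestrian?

322 Hz

55 km/h = 15.28 m/s.
With the source moving away from a stationary observer, f' = f · v/(v + v_s).
f' = 336 × 346/(346 + 15.28) = 336 × 346/361.3 ≈ 322 Hz.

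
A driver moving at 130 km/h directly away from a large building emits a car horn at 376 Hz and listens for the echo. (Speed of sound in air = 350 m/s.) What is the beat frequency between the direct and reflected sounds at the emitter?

130 km/h = 36.11 m/s.
The large building receives the sound from a moving source: f₁ = f₀ · v/(v + v_e) = 376 × 350/386.11 ≈ 340.8 Hz.
On the return leg the driver is a moving observer: f₂ = f₁ · (v − v_e)/v = 340.8 × 313.89/350 ≈ 305.7 Hz.
Beat against the emitted tone: |f₂ − f₀| = 2v_e·f₀/(v + v_e) = 2 × 36.11 × 376/386.11 ≈ 70 Hz.

70 Hz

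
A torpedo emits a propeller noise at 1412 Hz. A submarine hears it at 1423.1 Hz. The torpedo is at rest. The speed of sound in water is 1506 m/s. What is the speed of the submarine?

11.8 m/s

f' > f, so the submarine is approaching.
f' = f · (v + v_o)/v ⇒ v_o = v · |f'/f − 1|.
v_o = 1506 × |1423.1/1412 − 1| = 1506 × 0.007861 ≈ 11.8 m/s.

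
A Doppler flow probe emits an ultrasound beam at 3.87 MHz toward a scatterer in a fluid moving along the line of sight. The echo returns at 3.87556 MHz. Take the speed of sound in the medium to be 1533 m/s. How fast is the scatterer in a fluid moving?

1.10 m/s

Double Doppler shift off a moving reflector: f₂ = f₀ · (v + u)/(v − u) (u > 0 toward emitter).
Rearranging, u = v · (f₂ − f₀)/(f₂ + f₀) = 1533 × 0.00556/7.74556 ≈ 1.10 m/s.
So the scatterer in a fluid is moving at 1.10 m/s toward the emitter.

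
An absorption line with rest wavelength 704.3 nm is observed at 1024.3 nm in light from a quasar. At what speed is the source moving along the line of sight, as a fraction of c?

0.358c

λ'/λ₀ = 1.4544 > 1 (redshift), so the source is receding.
λ'/λ₀ = √((1 + β)/(1 − β)) for a receding source ⇒ β = (r² − 1)/(r² + 1) with r = λ'/λ₀.
β = (2.1151 − 1)/(2.1151 + 1) ≈ 0.358.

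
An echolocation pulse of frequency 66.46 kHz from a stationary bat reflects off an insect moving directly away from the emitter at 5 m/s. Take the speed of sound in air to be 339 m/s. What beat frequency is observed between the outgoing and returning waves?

1932 Hz

At the insect (a moving observer), f₁ = f₀ · (v − u)/v = 66.46 × 334/339 ≈ 65.480 kHz.
On reflection it acts as a source moving away from the stationary detector: f₂ = f₁ · v/(v + u) = 65.480 × 339/344 ≈ 64.528 kHz.
Beat frequency (with f₀ = 66460 Hz): |f₂ − f₀| = 2u·f₀/(v + u) = 2 × 5 × 66460/344 ≈ 1932 Hz.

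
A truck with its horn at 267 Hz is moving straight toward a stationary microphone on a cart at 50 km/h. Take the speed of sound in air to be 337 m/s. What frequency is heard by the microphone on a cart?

278 Hz

50 km/h = 13.89 m/s.
Moving source, stationary observer: f' = f · v/(v − v_s) since the source is approaching.
f' = 267 × 337/(337 − 13.89) = 267 × 337/323.1 ≈ 278 Hz.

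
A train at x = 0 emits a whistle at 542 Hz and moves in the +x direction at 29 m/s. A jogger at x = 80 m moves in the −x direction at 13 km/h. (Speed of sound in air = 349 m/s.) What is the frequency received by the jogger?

13 km/h = 3.611 m/s.
The observer lies on the +x side, so the source is heading toward the observer and the observer is heading toward the source.
With source approaching and observer approaching, f' = f · (v + v_o)/(v − v_s).
f' = 542 × (349 + 3.611)/(349 − 29) = 542 × 352.61/320 ≈ 597 Hz.

597 Hz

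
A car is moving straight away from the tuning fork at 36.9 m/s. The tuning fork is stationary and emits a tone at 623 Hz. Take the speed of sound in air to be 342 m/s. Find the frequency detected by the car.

556 Hz

Only the observer moves, away from the source, so f' = f · (v − v_o)/v.
f' = 623 × (342 − 36.9)/342 = 623 × 305.1/342 ≈ 556 Hz.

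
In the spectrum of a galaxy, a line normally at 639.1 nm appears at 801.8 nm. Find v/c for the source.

0.223

λ'/λ₀ = 1.2546 > 1 (redshift), so the source is receding.
λ'/λ₀ = √((1 + β)/(1 − β)) for a receding source ⇒ β = (r² − 1)/(r² + 1) with r = λ'/λ₀.
β = (1.5740 − 1)/(1.5740 + 1) ≈ 0.223.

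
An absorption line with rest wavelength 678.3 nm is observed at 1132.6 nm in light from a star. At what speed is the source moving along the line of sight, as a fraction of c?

0.472

λ'/λ₀ = 1.6698 > 1 (redshift), so the source is receding.
λ'/λ₀ = √((1 + β)/(1 − β)) for a receding source ⇒ β = (r² − 1)/(r² + 1) with r = λ'/λ₀.
β = (2.7881 − 1)/(2.7881 + 1) ≈ 0.472.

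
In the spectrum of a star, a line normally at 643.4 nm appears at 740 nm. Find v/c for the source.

0.139c

λ'/λ₀ = 1.1501 > 1 (redshift), so the source is receding.
λ'/λ₀ = √((1 + β)/(1 − β)) for a receding source ⇒ β = (r² − 1)/(r² + 1) with r = λ'/λ₀.
β = (1.3228 − 1)/(1.3228 + 1) ≈ 0.139.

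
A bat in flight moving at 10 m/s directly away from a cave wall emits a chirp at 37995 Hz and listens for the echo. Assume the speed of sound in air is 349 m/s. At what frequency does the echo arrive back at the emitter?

The cave wall receives the sound from a moving source: f₁ = f₀ · v/(v + v_e) = 37995 × 349/359 ≈ 36937 Hz.
On the return leg the bat in flight is a moving observer: f₂ = f₁ · (v − v_e)/v = 36937 × 339/349 ≈ 35878 Hz.
Equivalently f₂ = f₀ · (v − v_e)/(v + v_e).

35878 Hz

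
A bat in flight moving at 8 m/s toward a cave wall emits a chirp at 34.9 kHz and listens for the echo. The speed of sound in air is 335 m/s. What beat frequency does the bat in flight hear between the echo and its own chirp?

The cave wall receives the sound from a moving source: f₁ = f₀ · v/(v − v_e) = 34.9 × 335/327 ≈ 35.754 kHz.
On the return leg the bat in flight is a moving observer: f₂ = f₁ · (v + v_e)/v = 35.754 × 343/335 ≈ 36.608 kHz.
Beat against the emitted tone (with f₀ = 34900 Hz): |f₂ − f₀| = 2v_e·f₀/(v − v_e) = 2 × 8 × 34900/327 ≈ 1708 Hz.

1708 Hz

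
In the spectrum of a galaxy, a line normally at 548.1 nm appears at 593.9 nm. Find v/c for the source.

λ'/λ₀ = 1.0836 > 1 (redshift), so the source is receding.
λ'/λ₀ = √((1 + β)/(1 − β)) for a receding source ⇒ β = (r² − 1)/(r² + 1) with r = λ'/λ₀.
β = (1.1741 − 1)/(1.1741 + 1) ≈ 0.080.

0.080c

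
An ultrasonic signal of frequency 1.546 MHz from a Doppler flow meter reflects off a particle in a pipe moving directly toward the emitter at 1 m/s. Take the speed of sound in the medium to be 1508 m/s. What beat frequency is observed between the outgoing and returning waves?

2052 Hz

At the particle in a pipe (a moving observer), f₁ = f₀ · (v + u)/v = 1.546 × 1509/1508 ≈ 1.54703 MHz.
The reflection then acts as a moving source: f₂ = f₁ · v/(v − u) ≈ 1.54805 MHz.
Equivalently f₂ = f₀ · (v + u)/(v − u).
Beat frequency (with f₀ = 1546000 Hz): |f₂ − f₀| = 2u·f₀/(v − u) = 2 × 1 × 1546000/1507 ≈ 2052 Hz.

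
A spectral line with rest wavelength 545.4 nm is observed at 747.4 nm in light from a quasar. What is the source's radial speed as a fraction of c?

λ'/λ₀ = 1.3704 > 1 (redshift), so the source is receding.
λ'/λ₀ = √((1 + β)/(1 − β)) for a receding source ⇒ β = (r² − 1)/(r² + 1) with r = λ'/λ₀.
β = (1.8779 − 1)/(1.8779 + 1) ≈ 0.305.

0.305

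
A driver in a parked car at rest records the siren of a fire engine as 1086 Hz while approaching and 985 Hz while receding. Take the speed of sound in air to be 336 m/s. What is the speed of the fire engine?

f₁/f₂ = (v + v_s)/(v − v_s), so v_s = v · (f₁ − f₂)/(f₁ + f₂).
v_s = 336 × (1086 − 985)/(1086 + 985) = 336 × 101/2071 ≈ 16.4 m/s.

16.4 m/s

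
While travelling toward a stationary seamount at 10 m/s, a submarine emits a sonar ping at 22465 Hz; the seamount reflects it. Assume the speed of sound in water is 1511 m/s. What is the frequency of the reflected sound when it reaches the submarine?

The seamount receives the sound from a moving source: f₁ = f₀ · v/(v − v_e) = 22465 × 1511/1501 ≈ 22615 Hz.
On the return leg the submarine is a moving observer: f₂ = f₁ · (v + v_e)/v = 22615 × 1521/1511 ≈ 22764 Hz.
Equivalently f₂ = f₀ · (v + v_e)/(v − v_e).

22764 Hz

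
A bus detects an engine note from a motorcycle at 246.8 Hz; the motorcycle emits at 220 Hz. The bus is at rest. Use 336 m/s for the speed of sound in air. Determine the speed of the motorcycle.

f' > f, so the motorcycle is approaching.
f' = f · v/(v − v_s) ⇒ v_s = v · |1 − f/f'|.
v_s = 336 × |1 − 220/246.8| = 336 × 0.1086 ≈ 36 m/s.

36 m/s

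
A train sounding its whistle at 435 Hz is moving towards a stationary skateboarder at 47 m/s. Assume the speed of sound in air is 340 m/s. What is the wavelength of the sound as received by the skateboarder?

67.4 cm

Moving source, stationary observer: f' = f · v/(v − v_s) since the source is approaching.
f' = 435 × 340/(340 − 47) ≈ 505 Hz.
λ' = v/f' = 340/504.778 ≈ 67.4 cm.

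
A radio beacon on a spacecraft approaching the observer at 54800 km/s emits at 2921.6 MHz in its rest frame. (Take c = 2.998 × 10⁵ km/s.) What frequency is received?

β = v/c = 54800/299800 = 0.1828.
Relativistic Doppler for frequency: f' = f₀ · √((1 + β)/(1 − β)).
f' = 2921.6 × √(1.1828/0.8172) = 2921.6 × 1.20306 ≈ 3514.9 MHz.

3514.9 MHz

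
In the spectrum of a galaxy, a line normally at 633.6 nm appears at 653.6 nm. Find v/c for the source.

λ'/λ₀ = 1.0316 > 1 (redshift), so the source is receding.
λ'/λ₀ = √((1 + β)/(1 − β)) for a receding source ⇒ β = (r² − 1)/(r² + 1) with r = λ'/λ₀.
β = (1.0641 − 1)/(1.0641 + 1) ≈ 0.031.

0.031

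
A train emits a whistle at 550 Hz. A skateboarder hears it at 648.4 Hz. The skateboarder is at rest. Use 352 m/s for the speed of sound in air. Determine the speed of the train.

f' > f, so the train is approaching.
f' = f · v/(v − v_s) ⇒ v_s = v · |1 − f/f'|.
v_s = 352 × |1 − 550/648.4| = 352 × 0.1518 ≈ 53 m/s.

53 m/s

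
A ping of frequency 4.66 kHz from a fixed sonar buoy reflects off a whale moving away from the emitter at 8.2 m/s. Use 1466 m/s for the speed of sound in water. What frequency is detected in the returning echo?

The whale first receives the wave as a moving observer: f₁ = f₀ · (v − u)/v = 4.66 × (1466 − 8.2)/1466 ≈ 4.63 kHz.
The reflection then acts as a moving source: f₂ = f₁ · v/(v + u) ≈ 4.61 kHz.

4.61 kHz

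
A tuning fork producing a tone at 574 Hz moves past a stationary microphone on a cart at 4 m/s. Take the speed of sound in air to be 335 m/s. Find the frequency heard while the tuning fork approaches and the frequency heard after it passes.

581 Hz approaching; 567 Hz receding

Approaching: f₁ = f · v/(v − v_s) = 574 × 335/331 ≈ 581 Hz.
Receding: f₂ = f · v/(v + v_s) = 574 × 335/339 ≈ 567 Hz.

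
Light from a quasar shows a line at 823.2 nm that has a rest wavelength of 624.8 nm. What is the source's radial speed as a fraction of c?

0.269

λ'/λ₀ = 1.3175 > 1 (redshift), so the source is receding.
λ'/λ₀ = √((1 + β)/(1 − β)) for a receding source ⇒ β = (r² − 1)/(r² + 1) with r = λ'/λ₀.
β = (1.7359 − 1)/(1.7359 + 1) ≈ 0.269.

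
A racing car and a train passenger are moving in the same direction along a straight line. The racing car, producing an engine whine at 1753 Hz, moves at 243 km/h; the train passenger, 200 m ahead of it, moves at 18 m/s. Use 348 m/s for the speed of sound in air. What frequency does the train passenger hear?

243 km/h = 67.5 m/s.
The train passenger is ahead, so the racing car is moving toward it while the train passenger is moving away from the racing car.
With source approaching and observer receding, f' = f · (v − v_o)/(v − v_s).
f' = 1753 × (348 − 18)/(348 − 67.5) = 1753 × 330/280.5 ≈ 2062 Hz.

2062 Hz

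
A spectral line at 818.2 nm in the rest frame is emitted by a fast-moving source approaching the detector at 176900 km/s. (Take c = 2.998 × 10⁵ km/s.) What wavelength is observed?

β = v/c = 176900/299800 = 0.5901.
Relativistic Doppler for wavelength: λ' = λ₀ · √((1 − β)/(1 + β)).
λ' = 818.2 × √(0.4099/1.5901) = 818.2 × 0.50775 ≈ 415.4 nm.

415.4 nm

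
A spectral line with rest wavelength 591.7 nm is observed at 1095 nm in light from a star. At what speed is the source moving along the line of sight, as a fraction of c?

λ'/λ₀ = 1.8506 > 1 (redshift), so the source is receding.
λ'/λ₀ = √((1 + β)/(1 − β)) for a receding source ⇒ β = (r² − 1)/(r² + 1) with r = λ'/λ₀.
β = (3.4247 − 1)/(3.4247 + 1) ≈ 0.548.

0.548c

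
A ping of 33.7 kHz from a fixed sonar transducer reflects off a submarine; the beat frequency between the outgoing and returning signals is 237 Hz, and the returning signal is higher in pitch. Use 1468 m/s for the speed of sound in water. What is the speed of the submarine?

5.1 m/s

Double Doppler shift off a moving reflector: f₂ = f₀ · (v + u)/(v − u) (u > 0 toward emitter).
Returning signal is higher, so f₂ = f₀ + Δf = 33700 + 237 = 33937 Hz.
Rearranging, u = v · (f₂ − f₀)/(f₂ + f₀) = 1468 × 237/67637 ≈ 5.1 m/s.
So the submarine is moving at 5.1 m/s toward the emitter.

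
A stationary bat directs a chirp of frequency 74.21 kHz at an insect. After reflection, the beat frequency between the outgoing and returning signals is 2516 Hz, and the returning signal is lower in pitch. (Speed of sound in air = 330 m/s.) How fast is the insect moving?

5.7 m/s

Double Doppler shift off a moving reflector: f₂ = f₀ · (v + u)/(v − u) (u > 0 toward emitter).
Returning signal is lower, so f₂ = f₀ − Δf = 74210 − 2516 = 71694 Hz.
Rearranging, u = v · (f₂ − f₀)/(f₂ + f₀) = 330 × -2516/145904 ≈ -5.7 m/s.
So the insect is moving at 5.7 m/s away from the emitter.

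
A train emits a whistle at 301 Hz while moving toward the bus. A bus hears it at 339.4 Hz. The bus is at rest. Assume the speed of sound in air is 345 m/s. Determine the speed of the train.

f' = f · v/(v − v_s) ⇒ v_s = v · |1 − f/f'|.
v_s = 345 × |1 − 301/339.4| = 345 × 0.1131 ≈ 39 m/s.

39 m/s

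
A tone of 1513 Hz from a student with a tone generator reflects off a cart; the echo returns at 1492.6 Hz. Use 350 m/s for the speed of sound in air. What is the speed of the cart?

2.38 m/s

Double Doppler shift off a moving reflector: f₂ = f₀ · (v + u)/(v − u) (u > 0 toward emitter).
Rearranging, u = v · (f₂ − f₀)/(f₂ + f₀) = 350 × -20.4/3005.6 ≈ -2.38 m/s.
So the cart is moving at 2.38 m/s away from the emitter.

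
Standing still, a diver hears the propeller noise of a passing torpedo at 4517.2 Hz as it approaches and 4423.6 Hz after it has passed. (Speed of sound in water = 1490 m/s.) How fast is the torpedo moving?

15.6 m/s

f₁/f₂ = (v + v_s)/(v − v_s), so v_s = v · (f₁ − f₂)/(f₁ + f₂).
v_s = 1490 × (4517.2 − 4423.6)/(4517.2 + 4423.6) = 1490 × 93.6/8940.8 ≈ 15.6 m/s.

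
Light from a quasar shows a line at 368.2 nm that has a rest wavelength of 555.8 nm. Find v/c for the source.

0.390

λ'/λ₀ = 0.6625 < 1 (blueshift), so the source is approaching.
λ'/λ₀ = √((1 − β)/(1 + β)) for an approaching source ⇒ β = (1 − r²)/(1 + r²) with r = λ'/λ₀.
β = (1 − 0.4389)/(1 + 0.4389) ≈ 0.390.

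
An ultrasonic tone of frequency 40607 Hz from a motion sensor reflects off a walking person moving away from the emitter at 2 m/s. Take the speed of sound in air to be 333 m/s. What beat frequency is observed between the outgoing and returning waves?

485 Hz

At the walking person (a moving observer), f₁ = f₀ · (v − u)/v = 40607 × 331/333 ≈ 40363 Hz.
The reflection then acts as a moving source: f₂ = f₁ · v/(v + u) ≈ 40122 Hz.
Beat frequency: |f₂ − f₀| = 2u·f₀/(v + u) = 2 × 2 × 40607/335 ≈ 485 Hz.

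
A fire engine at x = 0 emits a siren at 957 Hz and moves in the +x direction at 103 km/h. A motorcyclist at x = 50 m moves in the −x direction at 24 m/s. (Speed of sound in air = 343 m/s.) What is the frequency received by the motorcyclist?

1117 Hz

103 km/h = 28.61 m/s.
The observer lies on the +x side, so the source is heading toward the observer and the observer is heading toward the source.
With source approaching and observer approaching, f' = f · (v + v_o)/(v − v_s).
f' = 957 × (343 + 24)/(343 − 28.61) = 957 × 367/314.39 ≈ 1117 Hz.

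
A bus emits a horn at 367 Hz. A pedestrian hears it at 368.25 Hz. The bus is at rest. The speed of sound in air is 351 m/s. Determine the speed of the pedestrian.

f' > f, so the pedestrian is approaching.
f' = f · (v + v_o)/v ⇒ v_o = v · |f'/f − 1|.
v_o = 351 × |368.25/367 − 1| = 351 × 0.003406 ≈ 1.20 m/s.

1.20 m/s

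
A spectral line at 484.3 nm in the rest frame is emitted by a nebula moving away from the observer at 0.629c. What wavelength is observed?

Relativistic Doppler for wavelength: λ' = λ₀ · √((1 + β)/(1 − β)).
λ' = 484.3 × √(1.6290/0.3710) = 484.3 × 2.09543 ≈ 1014.8 nm.

1014.8 nm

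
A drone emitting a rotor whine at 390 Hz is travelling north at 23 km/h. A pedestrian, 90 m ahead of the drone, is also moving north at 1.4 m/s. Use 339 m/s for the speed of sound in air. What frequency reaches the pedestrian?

396 Hz

23 km/h = 6.389 m/s.
The pedestrian is ahead, so the drone is moving toward it while the pedestrian is moving away from the drone.
Both move, so f' = f · (v − v_o)/(v − v_s).
f' = 390 × (339 − 1.4)/(339 − 6.389) = 390 × 337.6/332.61 ≈ 396 Hz.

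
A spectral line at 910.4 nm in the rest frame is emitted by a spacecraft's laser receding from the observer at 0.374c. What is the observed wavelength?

1348.8 nm

Relativistic Doppler for wavelength: λ' = λ₀ · √((1 + β)/(1 − β)).
λ' = 910.4 × √(1.3740/0.6260) = 910.4 × 1.48152 ≈ 1348.8 nm.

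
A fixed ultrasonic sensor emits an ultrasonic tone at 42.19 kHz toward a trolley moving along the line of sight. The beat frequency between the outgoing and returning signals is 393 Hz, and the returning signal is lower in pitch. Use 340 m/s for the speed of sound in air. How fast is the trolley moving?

Double Doppler shift off a moving reflector: f₂ = f₀ · (v + u)/(v − u) (u > 0 toward emitter).
Returning signal is lower, so f₂ = f₀ − Δf = 42190 − 393 = 41797 Hz.
Rearranging, u = v · (f₂ − f₀)/(f₂ + f₀) = 340 × -393/83987 ≈ -1.59 m/s.
So the trolley is moving at 1.59 m/s away from the emitter.

1.59 m/s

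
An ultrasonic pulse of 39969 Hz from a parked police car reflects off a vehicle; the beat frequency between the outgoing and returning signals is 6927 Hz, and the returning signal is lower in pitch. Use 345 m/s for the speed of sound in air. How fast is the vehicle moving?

33 m/s

Double Doppler shift off a moving reflector: f₂ = f₀ · (v + u)/(v − u) (u > 0 toward emitter).
Returning signal is lower, so f₂ = f₀ − Δf = 39969 − 6927 = 33042 Hz.
Rearranging, u = v · (f₂ − f₀)/(f₂ + f₀) = 345 × -6927/73011 ≈ -33 m/s.
So the vehicle is moving at 33 m/s away from the emitter.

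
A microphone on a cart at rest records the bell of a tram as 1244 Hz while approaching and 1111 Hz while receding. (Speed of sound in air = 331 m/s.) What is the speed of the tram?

f₁/f₂ = (v + v_s)/(v − v_s), so v_s = v · (f₁ − f₂)/(f₁ + f₂).
v_s = 331 × (1244 − 1111)/(1244 + 1111) = 331 × 133/2355 ≈ 18.7 m/s.

18.7 m/s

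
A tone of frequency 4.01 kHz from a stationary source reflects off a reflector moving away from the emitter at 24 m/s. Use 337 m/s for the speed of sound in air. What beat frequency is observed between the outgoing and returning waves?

The reflector first receives the wave as a moving observer: f₁ = f₀ · (v − u)/v = 4.01 × (337 − 24)/337 ≈ 3.724 kHz.
On reflection it acts as a source moving away from the stationary detector: f₂ = f₁ · v/(v + u) = 3.724 × 337/361 ≈ 3.477 kHz.
Equivalently f₂ = f₀ · (v − u)/(v + u).
Beat frequency (with f₀ = 4010 Hz): |f₂ − f₀| = 2u·f₀/(v + u) = 2 × 24 × 4010/361 ≈ 533 Hz.

533 Hz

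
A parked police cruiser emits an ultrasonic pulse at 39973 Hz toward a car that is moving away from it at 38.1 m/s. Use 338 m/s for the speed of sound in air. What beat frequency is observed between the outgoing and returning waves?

8099 Hz

At the car (a moving observer), f₁ = f₀ · (v − u)/v = 39973 × 299.9/338 ≈ 35467 Hz.
On reflection it acts as a source moving away from the stationary detector: f₂ = f₁ · v/(v + u) = 35467 × 338/376.1 ≈ 31874 Hz.
Equivalently f₂ = f₀ · (v − u)/(v + u).
Beat frequency: |f₂ − f₀| = 2u·f₀/(v + u) = 2 × 38.1 × 39973/376.1 ≈ 8099 Hz.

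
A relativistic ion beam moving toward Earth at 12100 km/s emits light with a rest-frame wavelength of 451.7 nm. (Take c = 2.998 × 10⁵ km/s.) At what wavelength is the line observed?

β = v/c = 12100/299800 = 0.0404.
Relativistic Doppler for wavelength: λ' = λ₀ · √((1 − β)/(1 + β)).
λ' = 451.7 × √(0.9596/1.0404) = 451.7 × 0.96042 ≈ 433.8 nm.

433.8 nm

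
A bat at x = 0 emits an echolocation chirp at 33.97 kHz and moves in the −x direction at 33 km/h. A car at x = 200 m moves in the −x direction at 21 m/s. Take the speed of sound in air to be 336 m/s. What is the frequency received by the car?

33 km/h = 9.167 m/s.
The observer lies on the +x side, so the source is heading away from the observer and the observer is heading toward the source.
With source receding and observer approaching, f' = f · (v + v_o)/(v + v_s).
f' = 33.97 × (336 + 21)/(336 + 9.167) = 33.97 × 357/345.17 ≈ 35.1 kHz.

35.1 kHz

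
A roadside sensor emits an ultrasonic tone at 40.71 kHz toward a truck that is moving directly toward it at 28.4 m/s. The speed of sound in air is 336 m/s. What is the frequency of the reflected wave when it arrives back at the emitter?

The truck first receives the wave as a moving observer: f₁ = f₀ · (v + u)/v = 40.71 × (336 + 28.4)/336 ≈ 44.2 kHz.
On reflection it acts as a source moving toward the stationary detector: f₂ = f₁ · v/(v − u) = 44.2 × 336/307.6 ≈ 48.2 kHz.
Equivalently f₂ = f₀ · (v + u)/(v − u).

48.2 kHz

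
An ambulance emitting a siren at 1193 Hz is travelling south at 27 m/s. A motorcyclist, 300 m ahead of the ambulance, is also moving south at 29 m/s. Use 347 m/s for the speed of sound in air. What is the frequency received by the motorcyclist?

The motorcyclist is ahead, so the ambulance is moving toward it while the motorcyclist is moving away from the ambulance.
Both move, so f' = f · (v − v_o)/(v − v_s).
f' = 1193 × (347 − 29)/(347 − 27) = 1193 × 318/320 ≈ 1186 Hz.

1186 Hz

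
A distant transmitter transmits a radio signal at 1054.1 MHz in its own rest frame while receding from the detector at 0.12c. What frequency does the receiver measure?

Relativistic Doppler for frequency: f' = f₀ · √((1 − β)/(1 + β)).
f' = 1054.1 × √(0.8800/1.1200) = 1054.1 × 0.88641 ≈ 934.4 MHz.

934.4 MHz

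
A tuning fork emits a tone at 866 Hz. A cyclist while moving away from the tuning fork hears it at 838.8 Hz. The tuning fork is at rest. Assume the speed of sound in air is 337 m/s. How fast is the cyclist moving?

10.6 m/s

f' = f · (v − v_o)/v ⇒ v_o = v · |f'/f − 1|.
v_o = 337 × |838.8/866 − 1| = 337 × 0.03141 ≈ 10.6 m/s.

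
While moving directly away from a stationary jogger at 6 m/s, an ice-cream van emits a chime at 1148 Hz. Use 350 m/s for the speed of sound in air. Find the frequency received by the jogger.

Only the source moves, away from the listener, so f' = f · v/(v + v_s).
f' = 1148 × 350/(350 + 6) = 1148 × 350/356 ≈ 1129 Hz.

1129 Hz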